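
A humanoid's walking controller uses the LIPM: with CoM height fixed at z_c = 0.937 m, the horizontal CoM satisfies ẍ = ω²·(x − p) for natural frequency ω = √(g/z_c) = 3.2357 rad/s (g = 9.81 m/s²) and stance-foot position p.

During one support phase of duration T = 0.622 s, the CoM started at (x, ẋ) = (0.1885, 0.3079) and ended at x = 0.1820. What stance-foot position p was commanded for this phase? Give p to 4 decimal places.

ωT = 3.2357·0.622 = 2.012605; cosh(ωT) = 3.808214, sinh(ωT) = 3.674574
x(T) = p + (x₀−p)·cosh(ωT) + (ẋ₀/ω)·sinh(ωT) ⇒ p·(1 − cosh) = x(T) − x₀·cosh − (ẋ₀/ω)·sinh
numerator   = 0.1820 − (0.1885)·3.808214 − (0.3079/3.2357)·3.674574 = -0.885510
denominator = 1 − 3.808214 = -2.808214
p = -0.885510 / -2.808214 = 0.3153

p = 0.3153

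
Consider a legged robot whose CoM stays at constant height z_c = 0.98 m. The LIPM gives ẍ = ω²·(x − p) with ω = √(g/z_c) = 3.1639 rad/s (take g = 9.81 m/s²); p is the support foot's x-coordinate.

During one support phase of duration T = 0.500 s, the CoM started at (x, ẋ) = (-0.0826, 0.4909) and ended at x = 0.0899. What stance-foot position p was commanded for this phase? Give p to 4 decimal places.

ωT = 3.1639·0.500 = 1.581950; cosh(ωT) = 2.535003, sinh(ωT) = 2.329429
x(T) = p + (x₀−p)·cosh(ωT) + (ẋ₀/ω)·sinh(ωT) ⇒ p·(1 − cosh) = x(T) − x₀·cosh − (ẋ₀/ω)·sinh
numerator   = 0.0899 − (-0.0826)·2.535003 − (0.4909/3.1639)·2.329429 = -0.062135
denominator = 1 − 2.535003 = -1.535003
p = -0.062135 / -1.535003 = 0.0405

p = 0.0405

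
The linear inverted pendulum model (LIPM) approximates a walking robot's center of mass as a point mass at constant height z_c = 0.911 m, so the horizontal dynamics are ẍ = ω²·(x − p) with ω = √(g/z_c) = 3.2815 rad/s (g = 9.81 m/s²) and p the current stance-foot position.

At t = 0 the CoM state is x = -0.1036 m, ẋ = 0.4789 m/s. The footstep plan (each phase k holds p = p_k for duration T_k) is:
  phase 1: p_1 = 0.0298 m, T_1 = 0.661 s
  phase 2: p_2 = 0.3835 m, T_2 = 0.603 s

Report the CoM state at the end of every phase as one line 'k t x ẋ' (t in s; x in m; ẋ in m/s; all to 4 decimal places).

phase 1: p=0.0298, T=0.661, ωT=2.169071, cosh=4.432220, sinh=4.317936; start (x,ẋ)=(-0.103600, 0.478900) → end (x,ẋ)=(0.068699, 0.232404)
phase 2: p=0.3835, T=0.603, ωT=1.978744, cosh=3.685949, sinh=3.547706; start (x,ẋ)=(0.068699, 0.232404) → end (x,ẋ)=(-0.525584, -2.808222)

1 0.6610 0.0687 0.2324
2 1.2640 -0.5256 -2.8082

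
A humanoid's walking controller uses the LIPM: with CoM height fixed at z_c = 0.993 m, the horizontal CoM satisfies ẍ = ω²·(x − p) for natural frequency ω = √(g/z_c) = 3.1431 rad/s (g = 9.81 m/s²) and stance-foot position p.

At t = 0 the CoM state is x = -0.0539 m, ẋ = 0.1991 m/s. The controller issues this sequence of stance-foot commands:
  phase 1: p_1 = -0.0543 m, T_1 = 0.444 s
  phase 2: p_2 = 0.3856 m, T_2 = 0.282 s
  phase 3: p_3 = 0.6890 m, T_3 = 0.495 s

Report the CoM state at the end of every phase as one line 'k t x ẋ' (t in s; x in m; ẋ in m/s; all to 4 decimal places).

1 0.4440 0.0666 0.4289
2 0.7260 0.0703 -0.4010
3 1.2210 -1.1312 -5.3955

phase 1: p=-0.0543, T=0.444, ωT=1.395536, cosh=2.142420, sinh=1.894720; start (x,ẋ)=(-0.053900, 0.199100) → end (x,ẋ)=(0.066578, 0.428938)
phase 2: p=0.3856, T=0.282, ωT=0.886354, cosh=1.419212, sinh=1.007056; start (x,ẋ)=(0.066578, 0.428938) → end (x,ẋ)=(0.070273, -0.401039)
phase 3: p=0.6890, T=0.495, ωT=1.555835, cosh=2.475026, sinh=2.264013; start (x,ẋ)=(0.070273, -0.401039) → end (x,ẋ)=(-1.131239, -5.395455)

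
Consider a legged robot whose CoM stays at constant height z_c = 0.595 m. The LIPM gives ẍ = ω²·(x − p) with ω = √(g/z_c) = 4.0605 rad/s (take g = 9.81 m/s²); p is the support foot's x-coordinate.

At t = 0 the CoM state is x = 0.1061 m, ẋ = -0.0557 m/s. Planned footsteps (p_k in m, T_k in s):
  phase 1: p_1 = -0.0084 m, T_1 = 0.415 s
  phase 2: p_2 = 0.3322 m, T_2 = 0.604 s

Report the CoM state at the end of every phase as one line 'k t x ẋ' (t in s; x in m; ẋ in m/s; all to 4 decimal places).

phase 1: p=-0.0084, T=0.415, ωT=1.685107, cosh=2.789228, sinh=2.603803; start (x,ẋ)=(0.106100, -0.055700) → end (x,ẋ)=(0.275249, 1.055219)
phase 2: p=0.3322, T=0.604, ωT=2.452542, cosh=5.851958, sinh=5.765884; start (x,ẋ)=(0.275249, 1.055219) → end (x,ẋ)=(1.497328, 4.841736)

1 0.4150 0.2752 1.0552
2 1.0190 1.4973 4.8417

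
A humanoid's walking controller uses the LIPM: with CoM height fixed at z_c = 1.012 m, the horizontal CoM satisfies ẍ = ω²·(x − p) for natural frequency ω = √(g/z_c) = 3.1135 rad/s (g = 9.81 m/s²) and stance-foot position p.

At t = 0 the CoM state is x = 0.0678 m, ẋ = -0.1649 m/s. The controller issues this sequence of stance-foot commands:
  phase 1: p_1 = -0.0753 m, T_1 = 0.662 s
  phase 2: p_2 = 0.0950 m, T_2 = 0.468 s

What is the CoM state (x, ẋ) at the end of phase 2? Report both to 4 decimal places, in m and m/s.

phase 1: p=-0.0753, T=0.662, ωT=2.061137, cosh=3.991102, sinh=3.863793; start (x,ẋ)=(0.067800, -0.164900) → end (x,ẋ)=(0.291189, 1.063349)
phase 2: p=0.0950, T=0.468, ωT=1.457118, cosh=2.263237, sinh=2.030331; start (x,ẋ)=(0.291189, 1.063349) → end (x,ẋ)=(1.232438, 3.646807)

x = 1.2324, ẋ = 3.6468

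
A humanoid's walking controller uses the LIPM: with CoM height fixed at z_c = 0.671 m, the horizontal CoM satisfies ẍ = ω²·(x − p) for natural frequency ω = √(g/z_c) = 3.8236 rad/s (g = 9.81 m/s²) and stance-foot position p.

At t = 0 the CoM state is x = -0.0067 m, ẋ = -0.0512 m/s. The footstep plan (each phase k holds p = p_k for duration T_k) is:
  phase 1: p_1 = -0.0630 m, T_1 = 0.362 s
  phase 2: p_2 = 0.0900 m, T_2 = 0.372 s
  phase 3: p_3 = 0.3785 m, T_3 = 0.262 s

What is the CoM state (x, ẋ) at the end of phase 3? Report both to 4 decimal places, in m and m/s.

x = 0.0299, ẋ = -0.8820

phase 1: p=-0.0630, T=0.362, ωT=1.384143, cosh=2.120971, sinh=1.870433; start (x,ẋ)=(-0.006700, -0.051200) → end (x,ẋ)=(0.031365, 0.294052)
phase 2: p=0.0900, T=0.372, ωT=1.422379, cosh=2.194057, sinh=1.952918; start (x,ẋ)=(0.031365, 0.294052) → end (x,ẋ)=(0.111539, 0.207326)
phase 3: p=0.3785, T=0.262, ωT=1.001783, cosh=1.545179, sinh=1.177955; start (x,ẋ)=(0.111539, 0.207326) → end (x,ẋ)=(0.029869, -0.882045)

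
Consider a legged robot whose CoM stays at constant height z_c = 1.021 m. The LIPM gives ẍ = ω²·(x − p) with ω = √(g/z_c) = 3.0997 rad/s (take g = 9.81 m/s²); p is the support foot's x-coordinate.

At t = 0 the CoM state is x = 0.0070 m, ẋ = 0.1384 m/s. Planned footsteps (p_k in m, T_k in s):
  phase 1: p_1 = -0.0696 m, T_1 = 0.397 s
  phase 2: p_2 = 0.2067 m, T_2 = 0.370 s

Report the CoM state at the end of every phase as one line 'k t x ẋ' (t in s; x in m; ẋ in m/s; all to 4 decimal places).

1 0.3970 0.1426 0.6288
2 0.7670 0.3827 0.8085

phase 1: p=-0.0696, T=0.397, ωT=1.230581, cosh=1.857670, sinh=1.565547; start (x,ẋ)=(0.007000, 0.138400) → end (x,ẋ)=(0.142598, 0.628820)
phase 2: p=0.2067, T=0.370, ωT=1.146889, cosh=1.733003, sinh=1.415380; start (x,ẋ)=(0.142598, 0.628820) → end (x,ẋ)=(0.382743, 0.808518)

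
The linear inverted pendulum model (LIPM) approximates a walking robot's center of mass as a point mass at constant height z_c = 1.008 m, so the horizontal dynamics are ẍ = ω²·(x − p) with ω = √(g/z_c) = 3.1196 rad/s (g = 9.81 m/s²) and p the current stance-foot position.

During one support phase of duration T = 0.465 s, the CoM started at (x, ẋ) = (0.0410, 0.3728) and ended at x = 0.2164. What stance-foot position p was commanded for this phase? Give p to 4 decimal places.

p = 0.0934

ωT = 3.1196·0.465 = 1.450614; cosh(ωT) = 2.250080, sinh(ωT) = 2.015653
x(T) = p + (x₀−p)·cosh(ωT) + (ẋ₀/ω)·sinh(ωT) ⇒ p·(1 − cosh) = x(T) − x₀·cosh − (ẋ₀/ω)·sinh
numerator   = 0.2164 − (0.0410)·2.250080 − (0.3728/3.1196)·2.015653 = -0.116729
denominator = 1 − 2.250080 = -1.250080
p = -0.116729 / -1.250080 = 0.0934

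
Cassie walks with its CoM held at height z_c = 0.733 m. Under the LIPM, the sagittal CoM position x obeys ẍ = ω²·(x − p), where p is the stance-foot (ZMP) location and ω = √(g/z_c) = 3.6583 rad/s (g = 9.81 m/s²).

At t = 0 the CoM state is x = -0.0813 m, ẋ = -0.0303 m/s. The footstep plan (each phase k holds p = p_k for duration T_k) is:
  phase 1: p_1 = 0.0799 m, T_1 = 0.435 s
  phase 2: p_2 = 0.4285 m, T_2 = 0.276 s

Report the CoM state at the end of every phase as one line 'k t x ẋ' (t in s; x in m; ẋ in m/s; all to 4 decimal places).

1 0.4350 -0.3518 -1.4653
2 0.7110 -1.2612 -5.6754

phase 1: p=0.0799, T=0.435, ωT=1.591360, cosh=2.557037, sinh=2.353388; start (x,ẋ)=(-0.081300, -0.030300) → end (x,ẋ)=(-0.351786, -1.465314)
phase 2: p=0.4285, T=0.276, ωT=1.009691, cosh=1.554542, sinh=1.190210; start (x,ẋ)=(-0.351786, -1.465314) → end (x,ẋ)=(-1.261221, -5.675372)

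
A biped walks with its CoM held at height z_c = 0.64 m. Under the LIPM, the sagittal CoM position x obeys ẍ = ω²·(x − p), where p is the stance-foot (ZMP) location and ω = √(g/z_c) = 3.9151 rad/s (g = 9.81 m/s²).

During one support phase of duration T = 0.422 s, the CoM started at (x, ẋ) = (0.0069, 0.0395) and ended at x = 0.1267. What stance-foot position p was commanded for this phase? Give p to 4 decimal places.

p = -0.0485

ωT = 3.9151·0.422 = 1.652172; cosh(ωT) = 2.704968, sinh(ωT) = 2.513335
x(T) = p + (x₀−p)·cosh(ωT) + (ẋ₀/ω)·sinh(ωT) ⇒ p·(1 − cosh) = x(T) − x₀·cosh − (ẋ₀/ω)·sinh
numerator   = 0.1267 − (0.0069)·2.704968 − (0.0395/3.9151)·2.513335 = 0.082678
denominator = 1 − 2.704968 = -1.704968
p = 0.082678 / -1.704968 = -0.0485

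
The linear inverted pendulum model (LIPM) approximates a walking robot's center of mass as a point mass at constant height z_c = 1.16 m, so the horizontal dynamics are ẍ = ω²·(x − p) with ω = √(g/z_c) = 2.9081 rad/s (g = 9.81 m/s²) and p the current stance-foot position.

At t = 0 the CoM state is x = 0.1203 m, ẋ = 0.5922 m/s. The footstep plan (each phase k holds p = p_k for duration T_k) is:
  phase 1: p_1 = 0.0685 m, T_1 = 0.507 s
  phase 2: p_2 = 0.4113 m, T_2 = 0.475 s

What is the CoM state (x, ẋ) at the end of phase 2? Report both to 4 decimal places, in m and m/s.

x = 1.9024, ẋ = 4.6121

phase 1: p=0.0685, T=0.507, ωT=1.474407, cosh=2.298679, sinh=2.069764; start (x,ẋ)=(0.120300, 0.592200) → end (x,ẋ)=(0.609054, 1.673066)
phase 2: p=0.4113, T=0.475, ωT=1.381347, cosh=2.115751, sinh=1.864511; start (x,ẋ)=(0.609054, 1.673066) → end (x,ẋ)=(1.902375, 4.612052)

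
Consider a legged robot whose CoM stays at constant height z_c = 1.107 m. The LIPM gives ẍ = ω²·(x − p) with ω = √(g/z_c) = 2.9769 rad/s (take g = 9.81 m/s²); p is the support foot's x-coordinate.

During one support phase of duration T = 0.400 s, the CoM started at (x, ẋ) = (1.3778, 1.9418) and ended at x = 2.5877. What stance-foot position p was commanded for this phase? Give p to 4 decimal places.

p = 1.0814

ωT = 2.9769·0.400 = 1.190760; cosh(ωT) = 1.796785, sinh(ωT) = 1.492795
x(T) = p + (x₀−p)·cosh(ωT) + (ẋ₀/ω)·sinh(ωT) ⇒ p·(1 − cosh) = x(T) − x₀·cosh − (ẋ₀/ω)·sinh
numerator   = 2.5877 − (1.3778)·1.796785 − (1.9418/2.9769)·1.492795 = -0.861645
denominator = 1 − 1.796785 = -0.796785
p = -0.861645 / -0.796785 = 1.0814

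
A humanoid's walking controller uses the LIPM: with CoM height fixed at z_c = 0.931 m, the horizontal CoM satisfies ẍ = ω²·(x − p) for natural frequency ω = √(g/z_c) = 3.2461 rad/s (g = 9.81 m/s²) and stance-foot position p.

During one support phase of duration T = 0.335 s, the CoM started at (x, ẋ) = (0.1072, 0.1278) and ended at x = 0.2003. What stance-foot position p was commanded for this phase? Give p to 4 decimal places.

p = 0.0438

ωT = 3.2461·0.335 = 1.087444; cosh(ωT) = 1.651879, sinh(ωT) = 1.314801
x(T) = p + (x₀−p)·cosh(ωT) + (ẋ₀/ω)·sinh(ωT) ⇒ p·(1 − cosh) = x(T) − x₀·cosh − (ẋ₀/ω)·sinh
numerator   = 0.2003 − (0.1072)·1.651879 − (0.1278/3.2461)·1.314801 = -0.028546
denominator = 1 − 1.651879 = -0.651879
p = -0.028546 / -0.651879 = 0.0438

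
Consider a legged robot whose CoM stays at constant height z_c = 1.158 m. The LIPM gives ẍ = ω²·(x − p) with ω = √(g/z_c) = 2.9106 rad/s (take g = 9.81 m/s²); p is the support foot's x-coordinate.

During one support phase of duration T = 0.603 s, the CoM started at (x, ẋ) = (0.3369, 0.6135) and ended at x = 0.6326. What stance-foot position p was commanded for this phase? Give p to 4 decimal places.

ωT = 2.9106·0.603 = 1.755092; cosh(ωT) = 2.978435, sinh(ωT) = 2.805544
x(T) = p + (x₀−p)·cosh(ωT) + (ẋ₀/ω)·sinh(ωT) ⇒ p·(1 − cosh) = x(T) − x₀·cosh − (ẋ₀/ω)·sinh
numerator   = 0.6326 − (0.3369)·2.978435 − (0.6135/2.9106)·2.805544 = -0.962191
denominator = 1 − 2.978435 = -1.978435
p = -0.962191 / -1.978435 = 0.4863

p = 0.4863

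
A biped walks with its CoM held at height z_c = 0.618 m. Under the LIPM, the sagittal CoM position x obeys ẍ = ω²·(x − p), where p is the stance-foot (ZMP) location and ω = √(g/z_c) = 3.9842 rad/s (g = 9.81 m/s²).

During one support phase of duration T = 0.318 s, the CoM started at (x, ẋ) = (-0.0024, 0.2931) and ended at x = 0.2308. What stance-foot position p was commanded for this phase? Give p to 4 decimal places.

p = -0.1258

ωT = 3.9842·0.318 = 1.266976; cosh(ωT) = 1.915891, sinh(ωT) = 1.634209
x(T) = p + (x₀−p)·cosh(ωT) + (ẋ₀/ω)·sinh(ωT) ⇒ p·(1 − cosh) = x(T) − x₀·cosh − (ẋ₀/ω)·sinh
numerator   = 0.2308 − (-0.0024)·1.915891 − (0.2931/3.9842)·1.634209 = 0.115177
denominator = 1 − 1.915891 = -0.915891
p = 0.115177 / -0.915891 = -0.1258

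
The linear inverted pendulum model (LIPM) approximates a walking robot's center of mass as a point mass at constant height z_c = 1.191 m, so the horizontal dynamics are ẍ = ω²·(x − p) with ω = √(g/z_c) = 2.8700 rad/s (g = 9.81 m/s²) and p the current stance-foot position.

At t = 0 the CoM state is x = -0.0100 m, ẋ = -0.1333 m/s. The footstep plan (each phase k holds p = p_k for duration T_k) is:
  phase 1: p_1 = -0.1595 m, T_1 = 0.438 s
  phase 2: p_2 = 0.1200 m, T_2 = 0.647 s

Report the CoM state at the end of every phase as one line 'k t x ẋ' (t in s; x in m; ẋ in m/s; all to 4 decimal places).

phase 1: p=-0.1595, T=0.438, ωT=1.257060, cosh=1.899781, sinh=1.615291; start (x,ẋ)=(-0.010000, -0.133300) → end (x,ẋ)=(0.049493, 0.439824)
phase 2: p=0.1200, T=0.647, ωT=1.856890, cosh=3.279974, sinh=3.123816; start (x,ẋ)=(0.049493, 0.439824) → end (x,ẋ)=(0.367461, 0.810495)

1 0.4380 0.0495 0.4398
2 1.0850 0.3675 0.8105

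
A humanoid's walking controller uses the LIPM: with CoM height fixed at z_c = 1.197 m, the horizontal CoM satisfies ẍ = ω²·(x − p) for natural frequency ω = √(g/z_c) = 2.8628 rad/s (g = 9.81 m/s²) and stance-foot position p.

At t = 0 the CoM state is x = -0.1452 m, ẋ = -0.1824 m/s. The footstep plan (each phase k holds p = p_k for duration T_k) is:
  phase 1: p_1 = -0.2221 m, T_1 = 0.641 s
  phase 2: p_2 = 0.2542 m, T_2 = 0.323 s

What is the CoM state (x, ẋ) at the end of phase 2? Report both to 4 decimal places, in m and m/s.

phase 1: p=-0.2221, T=0.641, ωT=1.835055, cosh=3.212541, sinh=3.052936; start (x,ẋ)=(-0.145200, -0.182400) → end (x,ẋ)=(-0.169570, 0.086134)
phase 2: p=0.2542, T=0.323, ωT=0.924684, cosh=1.458865, sinh=1.062208; start (x,ẋ)=(-0.169570, 0.086134) → end (x,ẋ)=(-0.332064, -1.162979)

x = -0.3321, ẋ = -1.1630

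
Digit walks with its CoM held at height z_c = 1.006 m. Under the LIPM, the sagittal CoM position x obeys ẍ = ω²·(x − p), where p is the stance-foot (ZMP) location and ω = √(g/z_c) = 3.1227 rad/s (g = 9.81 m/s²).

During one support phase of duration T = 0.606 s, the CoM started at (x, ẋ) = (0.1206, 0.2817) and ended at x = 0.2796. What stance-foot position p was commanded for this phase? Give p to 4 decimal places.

ωT = 3.1227·0.606 = 1.892356; cosh(ωT) = 3.392850, sinh(ωT) = 3.242134
x(T) = p + (x₀−p)·cosh(ωT) + (ẋ₀/ω)·sinh(ωT) ⇒ p·(1 − cosh) = x(T) − x₀·cosh − (ẋ₀/ω)·sinh
numerator   = 0.2796 − (0.1206)·3.392850 − (0.2817/3.1227)·3.242134 = -0.422052
denominator = 1 − 3.392850 = -2.392850
p = -0.422052 / -2.392850 = 0.1764

p = 0.1764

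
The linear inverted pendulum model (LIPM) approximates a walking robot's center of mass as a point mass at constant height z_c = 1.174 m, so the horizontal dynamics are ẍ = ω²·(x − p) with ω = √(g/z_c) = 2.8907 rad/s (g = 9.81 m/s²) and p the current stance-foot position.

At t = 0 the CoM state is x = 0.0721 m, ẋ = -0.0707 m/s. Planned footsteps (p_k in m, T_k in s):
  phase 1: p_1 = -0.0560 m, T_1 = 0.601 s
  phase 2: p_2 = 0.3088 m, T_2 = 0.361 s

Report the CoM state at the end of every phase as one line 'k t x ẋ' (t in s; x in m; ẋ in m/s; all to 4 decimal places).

1 0.6010 0.2519 0.8124
2 0.9620 0.5674 1.0917

phase 1: p=-0.0560, T=0.601, ωT=1.737311, cosh=2.929018, sinh=2.753025; start (x,ẋ)=(0.072100, -0.070700) → end (x,ẋ)=(0.251874, 0.812360)
phase 2: p=0.3088, T=0.361, ωT=1.043543, cosh=1.595731, sinh=1.243527; start (x,ẋ)=(0.251874, 0.812360) → end (x,ẋ)=(0.567424, 1.091680)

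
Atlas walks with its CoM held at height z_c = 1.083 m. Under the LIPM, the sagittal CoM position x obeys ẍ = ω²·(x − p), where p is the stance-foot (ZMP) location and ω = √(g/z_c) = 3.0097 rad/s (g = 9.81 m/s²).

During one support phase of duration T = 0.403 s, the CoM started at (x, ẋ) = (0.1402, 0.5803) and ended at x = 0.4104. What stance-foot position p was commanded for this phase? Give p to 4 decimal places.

ωT = 3.0097·0.403 = 1.212909; cosh(ωT) = 1.830293, sinh(ωT) = 1.532962
x(T) = p + (x₀−p)·cosh(ωT) + (ẋ₀/ω)·sinh(ωT) ⇒ p·(1 − cosh) = x(T) − x₀·cosh − (ẋ₀/ω)·sinh
numerator   = 0.4104 − (0.1402)·1.830293 − (0.5803/3.0097)·1.532962 = -0.141777
denominator = 1 − 1.830293 = -0.830293
p = -0.141777 / -0.830293 = 0.1708

p = 0.1708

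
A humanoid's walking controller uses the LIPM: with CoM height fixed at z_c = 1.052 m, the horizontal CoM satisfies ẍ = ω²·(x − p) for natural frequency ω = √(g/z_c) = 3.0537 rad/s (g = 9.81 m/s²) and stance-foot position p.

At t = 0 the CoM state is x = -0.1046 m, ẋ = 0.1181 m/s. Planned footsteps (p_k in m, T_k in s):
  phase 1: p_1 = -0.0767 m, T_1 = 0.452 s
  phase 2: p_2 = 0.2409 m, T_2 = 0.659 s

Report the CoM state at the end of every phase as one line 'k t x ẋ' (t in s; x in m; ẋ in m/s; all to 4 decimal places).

phase 1: p=-0.0767, T=0.452, ωT=1.380272, cosh=2.113747, sinh=1.862237; start (x,ẋ)=(-0.104600, 0.118100) → end (x,ẋ)=(-0.063653, 0.090974)
phase 2: p=0.2409, T=0.659, ωT=2.012388, cosh=3.807416, sinh=3.673747; start (x,ẋ)=(-0.063653, 0.090974) → end (x,ẋ)=(-0.809212, -3.070254)

1 0.4520 -0.0637 0.0910
2 1.1110 -0.8092 -3.0703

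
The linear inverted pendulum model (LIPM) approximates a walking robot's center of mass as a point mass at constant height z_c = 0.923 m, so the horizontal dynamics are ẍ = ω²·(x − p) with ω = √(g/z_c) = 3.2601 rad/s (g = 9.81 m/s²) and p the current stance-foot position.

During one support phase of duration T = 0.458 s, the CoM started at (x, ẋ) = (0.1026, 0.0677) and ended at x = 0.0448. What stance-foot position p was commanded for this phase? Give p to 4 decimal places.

ωT = 3.2601·0.458 = 1.493126; cosh(ωT) = 2.337828, sinh(ωT) = 2.113159
x(T) = p + (x₀−p)·cosh(ωT) + (ẋ₀/ω)·sinh(ωT) ⇒ p·(1 − cosh) = x(T) − x₀·cosh − (ẋ₀/ω)·sinh
numerator   = 0.0448 − (0.1026)·2.337828 − (0.0677/3.2601)·2.113159 = -0.238944
denominator = 1 − 2.337828 = -1.337828
p = -0.238944 / -1.337828 = 0.1786

p = 0.1786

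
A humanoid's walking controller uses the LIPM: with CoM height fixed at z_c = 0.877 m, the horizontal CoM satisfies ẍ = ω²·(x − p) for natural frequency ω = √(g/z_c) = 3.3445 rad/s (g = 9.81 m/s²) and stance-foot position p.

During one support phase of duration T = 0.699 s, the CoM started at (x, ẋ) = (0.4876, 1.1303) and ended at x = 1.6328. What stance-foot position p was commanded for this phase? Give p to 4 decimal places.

ωT = 3.3445·0.699 = 2.337805; cosh(ωT) = 5.227510, sinh(ωT) = 5.130970
x(T) = p + (x₀−p)·cosh(ωT) + (ẋ₀/ω)·sinh(ωT) ⇒ p·(1 − cosh) = x(T) − x₀·cosh − (ẋ₀/ω)·sinh
numerator   = 1.6328 − (0.4876)·5.227510 − (1.1303/3.3445)·5.130970 = -2.650185
denominator = 1 − 5.227510 = -4.227510
p = -2.650185 / -4.227510 = 0.6269

p = 0.6269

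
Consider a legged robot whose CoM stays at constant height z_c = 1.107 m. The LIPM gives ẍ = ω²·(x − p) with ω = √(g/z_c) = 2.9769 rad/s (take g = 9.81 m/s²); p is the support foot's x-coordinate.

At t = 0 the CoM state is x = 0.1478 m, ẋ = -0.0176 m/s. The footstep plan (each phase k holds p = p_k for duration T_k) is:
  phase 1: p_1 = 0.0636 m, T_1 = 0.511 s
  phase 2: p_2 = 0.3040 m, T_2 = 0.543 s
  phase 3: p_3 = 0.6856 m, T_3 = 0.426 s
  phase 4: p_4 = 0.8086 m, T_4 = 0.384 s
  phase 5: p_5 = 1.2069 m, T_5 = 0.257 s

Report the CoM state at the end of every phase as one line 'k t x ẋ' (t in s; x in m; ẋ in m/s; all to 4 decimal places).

1 0.5110 0.2526 0.5041
2 1.0540 0.5791 0.9494
3 1.4800 1.0033 1.3021
4 1.8640 1.7612 3.0662
5 2.1210 2.7987 5.3974

phase 1: p=0.0636, T=0.511, ωT=1.521196, cosh=2.398073, sinh=2.179623; start (x,ẋ)=(0.147800, -0.017600) → end (x,ẋ)=(0.252631, 0.504127)
phase 2: p=0.3040, T=0.543, ωT=1.616457, cosh=2.616909, sinh=2.418308; start (x,ẋ)=(0.252631, 0.504127) → end (x,ẋ)=(0.579105, 0.949450)
phase 3: p=0.6856, T=0.426, ωT=1.268159, cosh=1.917827, sinh=1.636478; start (x,ẋ)=(0.579105, 0.949450) → end (x,ẋ)=(1.003298, 1.302075)
phase 4: p=0.8086, T=0.384, ωT=1.143130, cosh=1.727694, sinh=1.408875; start (x,ẋ)=(1.003298, 1.302075) → end (x,ẋ)=(1.761210, 3.066165)
phase 5: p=1.2069, T=0.257, ωT=0.765063, cosh=1.307217, sinh=0.841913; start (x,ẋ)=(1.761210, 3.066165) → end (x,ẋ)=(2.798662, 5.397407)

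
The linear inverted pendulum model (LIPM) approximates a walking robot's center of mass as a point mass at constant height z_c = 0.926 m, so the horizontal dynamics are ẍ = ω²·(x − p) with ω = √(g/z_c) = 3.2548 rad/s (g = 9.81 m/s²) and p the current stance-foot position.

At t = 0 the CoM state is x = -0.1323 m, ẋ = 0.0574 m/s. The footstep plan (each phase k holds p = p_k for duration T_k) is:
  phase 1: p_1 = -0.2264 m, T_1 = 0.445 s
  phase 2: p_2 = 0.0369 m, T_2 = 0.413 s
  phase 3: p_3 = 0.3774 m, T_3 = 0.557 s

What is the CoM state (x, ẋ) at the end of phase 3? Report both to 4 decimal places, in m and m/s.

x = 1.7956, ẋ = 4.8309

phase 1: p=-0.2264, T=0.445, ωT=1.448386, cosh=2.245594, sinh=2.010645; start (x,ẋ)=(-0.132300, 0.057400) → end (x,ẋ)=(0.020369, 0.744711)
phase 2: p=0.0369, T=0.413, ωT=1.344232, cosh=2.047991, sinh=1.787251; start (x,ẋ)=(0.020369, 0.744711) → end (x,ẋ)=(0.411975, 1.428998)
phase 3: p=0.3774, T=0.557, ωT=1.812924, cosh=3.145757, sinh=2.982581; start (x,ẋ)=(0.411975, 1.428998) → end (x,ẋ)=(1.795646, 4.830924)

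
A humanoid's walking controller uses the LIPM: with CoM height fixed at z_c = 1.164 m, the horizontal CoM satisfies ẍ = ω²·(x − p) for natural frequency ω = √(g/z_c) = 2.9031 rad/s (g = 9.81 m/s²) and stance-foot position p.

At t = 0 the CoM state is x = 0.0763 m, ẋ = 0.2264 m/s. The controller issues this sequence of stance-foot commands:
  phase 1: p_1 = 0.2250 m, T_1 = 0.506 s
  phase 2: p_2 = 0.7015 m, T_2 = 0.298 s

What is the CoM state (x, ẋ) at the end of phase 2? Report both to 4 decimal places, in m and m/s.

x = -0.3406, ẋ = -2.3791

phase 1: p=0.2250, T=0.506, ωT=1.468969, cosh=2.287457, sinh=2.057294; start (x,ẋ)=(0.076300, 0.226400) → end (x,ẋ)=(0.045294, -0.370235)
phase 2: p=0.7015, T=0.298, ωT=0.865124, cosh=1.398150, sinh=0.977150; start (x,ẋ)=(0.045294, -0.370235) → end (x,ẋ)=(-0.340591, -2.379145)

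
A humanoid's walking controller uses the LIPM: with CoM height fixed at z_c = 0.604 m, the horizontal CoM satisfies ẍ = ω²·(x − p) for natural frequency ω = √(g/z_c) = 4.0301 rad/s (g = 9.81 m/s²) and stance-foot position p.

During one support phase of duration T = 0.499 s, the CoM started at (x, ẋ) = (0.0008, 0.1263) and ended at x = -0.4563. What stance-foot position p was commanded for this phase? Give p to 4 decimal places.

p = 0.2049

ωT = 4.0301·0.499 = 2.011020; cosh(ωT) = 3.802393, sinh(ωT) = 3.668540
x(T) = p + (x₀−p)·cosh(ωT) + (ẋ₀/ω)·sinh(ωT) ⇒ p·(1 − cosh) = x(T) − x₀·cosh − (ẋ₀/ω)·sinh
numerator   = -0.4563 − (0.0008)·3.802393 − (0.1263/4.0301)·3.668540 = -0.574311
denominator = 1 − 3.802393 = -2.802393
p = -0.574311 / -2.802393 = 0.2049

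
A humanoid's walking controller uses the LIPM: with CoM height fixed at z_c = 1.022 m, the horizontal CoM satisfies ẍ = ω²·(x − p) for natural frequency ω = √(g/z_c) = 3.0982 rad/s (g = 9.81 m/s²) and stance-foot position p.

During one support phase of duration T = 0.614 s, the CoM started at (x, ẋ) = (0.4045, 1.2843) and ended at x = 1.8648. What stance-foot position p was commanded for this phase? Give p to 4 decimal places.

p = 0.3623

ωT = 3.0982·0.614 = 1.902295; cosh(ωT) = 3.425240, sinh(ωT) = 3.276015
x(T) = p + (x₀−p)·cosh(ωT) + (ẋ₀/ω)·sinh(ωT) ⇒ p·(1 − cosh) = x(T) − x₀·cosh − (ẋ₀/ω)·sinh
numerator   = 1.8648 − (0.4045)·3.425240 − (1.2843/3.0982)·3.276015 = -0.878719
denominator = 1 − 3.425240 = -2.425240
p = -0.878719 / -2.425240 = 0.3623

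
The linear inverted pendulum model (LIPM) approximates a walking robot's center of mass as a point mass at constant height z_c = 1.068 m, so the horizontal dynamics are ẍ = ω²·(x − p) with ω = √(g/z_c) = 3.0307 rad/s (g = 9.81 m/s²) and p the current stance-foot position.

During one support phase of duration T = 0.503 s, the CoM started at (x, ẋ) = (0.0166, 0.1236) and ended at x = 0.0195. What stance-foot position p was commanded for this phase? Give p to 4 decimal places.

ωT = 3.0307·0.503 = 1.524442; cosh(ωT) = 2.405162, sinh(ωT) = 2.187419
x(T) = p + (x₀−p)·cosh(ωT) + (ẋ₀/ω)·sinh(ωT) ⇒ p·(1 − cosh) = x(T) − x₀·cosh − (ẋ₀/ω)·sinh
numerator   = 0.0195 − (0.0166)·2.405162 − (0.1236/3.0307)·2.187419 = -0.109634
denominator = 1 − 2.405162 = -1.405162
p = -0.109634 / -1.405162 = 0.0780

p = 0.0780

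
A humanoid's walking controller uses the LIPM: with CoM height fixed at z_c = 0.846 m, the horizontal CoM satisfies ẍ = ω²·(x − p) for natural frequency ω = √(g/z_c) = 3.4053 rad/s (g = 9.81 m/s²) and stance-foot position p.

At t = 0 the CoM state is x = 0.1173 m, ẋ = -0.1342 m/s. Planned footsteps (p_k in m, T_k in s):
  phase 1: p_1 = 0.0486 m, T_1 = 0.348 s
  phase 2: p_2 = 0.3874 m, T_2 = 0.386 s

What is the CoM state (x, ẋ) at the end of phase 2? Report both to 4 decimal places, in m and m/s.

x = -0.1060, ẋ = -1.4004

phase 1: p=0.0486, T=0.348, ωT=1.185044, cosh=1.788282, sinh=1.482550; start (x,ẋ)=(0.117300, -0.134200) → end (x,ẋ)=(0.113029, 0.106846)
phase 2: p=0.3874, T=0.386, ωT=1.314446, cosh=1.995655, sinh=1.727032; start (x,ẋ)=(0.113029, 0.106846) → end (x,ẋ)=(-0.105962, -1.400365)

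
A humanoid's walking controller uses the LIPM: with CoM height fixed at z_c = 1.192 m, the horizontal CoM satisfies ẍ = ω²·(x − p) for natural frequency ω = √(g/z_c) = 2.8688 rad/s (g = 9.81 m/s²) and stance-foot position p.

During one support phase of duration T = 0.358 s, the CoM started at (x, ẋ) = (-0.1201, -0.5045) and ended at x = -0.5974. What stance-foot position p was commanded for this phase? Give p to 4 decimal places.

ωT = 2.8688·0.358 = 1.027030; cosh(ωT) = 1.575414, sinh(ωT) = 1.217346
x(T) = p + (x₀−p)·cosh(ωT) + (ẋ₀/ω)·sinh(ωT) ⇒ p·(1 − cosh) = x(T) − x₀·cosh − (ẋ₀/ω)·sinh
numerator   = -0.5974 − (-0.1201)·1.575414 − (-0.5045/2.8688)·1.217346 = -0.194113
denominator = 1 − 1.575414 = -0.575414
p = -0.194113 / -0.575414 = 0.3373

p = 0.3373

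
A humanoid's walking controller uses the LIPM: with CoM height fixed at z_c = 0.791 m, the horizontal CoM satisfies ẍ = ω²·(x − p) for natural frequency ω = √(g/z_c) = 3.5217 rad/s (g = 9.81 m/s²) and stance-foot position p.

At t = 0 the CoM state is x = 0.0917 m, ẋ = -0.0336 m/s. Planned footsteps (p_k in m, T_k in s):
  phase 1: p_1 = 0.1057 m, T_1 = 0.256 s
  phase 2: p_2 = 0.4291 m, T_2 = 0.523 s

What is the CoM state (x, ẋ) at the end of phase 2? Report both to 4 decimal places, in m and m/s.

phase 1: p=0.1057, T=0.256, ωT=0.901555, cosh=1.434685, sinh=1.028747; start (x,ẋ)=(0.091700, -0.033600) → end (x,ẋ)=(0.075799, -0.098927)
phase 2: p=0.4291, T=0.523, ωT=1.841849, cosh=3.233358, sinh=3.074834; start (x,ẋ)=(0.075799, -0.098927) → end (x,ẋ)=(-0.799621, -4.145632)

x = -0.7996, ẋ = -4.1456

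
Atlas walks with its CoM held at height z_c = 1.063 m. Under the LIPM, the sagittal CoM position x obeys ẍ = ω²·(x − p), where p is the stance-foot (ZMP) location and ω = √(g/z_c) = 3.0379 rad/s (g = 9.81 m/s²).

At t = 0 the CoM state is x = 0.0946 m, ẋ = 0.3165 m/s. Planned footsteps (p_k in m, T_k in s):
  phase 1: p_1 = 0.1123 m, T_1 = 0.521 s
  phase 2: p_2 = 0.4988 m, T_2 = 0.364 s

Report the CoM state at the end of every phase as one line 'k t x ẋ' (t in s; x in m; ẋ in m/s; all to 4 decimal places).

phase 1: p=0.1123, T=0.521, ωT=1.582746, cosh=2.536858, sinh=2.331448; start (x,ẋ)=(0.094600, 0.316500) → end (x,ẋ)=(0.310297, 0.677552)
phase 2: p=0.4988, T=0.364, ωT=1.105796, cosh=1.676287, sinh=1.345340; start (x,ẋ)=(0.310297, 0.677552) → end (x,ẋ)=(0.482869, 0.365357)

1 0.5210 0.3103 0.6776
2 0.8850 0.4829 0.3654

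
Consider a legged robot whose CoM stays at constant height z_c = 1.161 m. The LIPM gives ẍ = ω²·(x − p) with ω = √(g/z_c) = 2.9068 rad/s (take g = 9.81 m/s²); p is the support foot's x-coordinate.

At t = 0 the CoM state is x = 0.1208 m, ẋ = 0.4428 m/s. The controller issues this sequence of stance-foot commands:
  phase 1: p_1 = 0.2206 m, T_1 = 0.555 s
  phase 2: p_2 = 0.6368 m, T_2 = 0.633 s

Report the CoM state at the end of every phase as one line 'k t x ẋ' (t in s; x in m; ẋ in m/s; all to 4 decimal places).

1 0.5550 0.3273 0.4562
2 1.1880 0.1196 -1.2882

phase 1: p=0.2206, T=0.555, ωT=1.613274, cosh=2.609226, sinh=2.409992; start (x,ẋ)=(0.120800, 0.442800) → end (x,ẋ)=(0.327319, 0.456230)
phase 2: p=0.6368, T=0.633, ωT=1.840004, cosh=3.227691, sinh=3.068875; start (x,ẋ)=(0.327319, 0.456230) → end (x,ẋ)=(0.119559, -1.288186)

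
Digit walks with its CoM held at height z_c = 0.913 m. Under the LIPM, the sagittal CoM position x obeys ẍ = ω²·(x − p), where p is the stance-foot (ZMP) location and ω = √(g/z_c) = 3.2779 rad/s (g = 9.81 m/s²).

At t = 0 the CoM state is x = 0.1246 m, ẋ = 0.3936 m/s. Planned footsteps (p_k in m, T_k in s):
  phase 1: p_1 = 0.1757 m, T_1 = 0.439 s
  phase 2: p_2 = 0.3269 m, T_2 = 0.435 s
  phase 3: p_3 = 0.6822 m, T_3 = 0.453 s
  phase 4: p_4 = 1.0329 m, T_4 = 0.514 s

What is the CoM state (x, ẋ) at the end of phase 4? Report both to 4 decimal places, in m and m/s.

x = 2.7338, ẋ = 5.8440

phase 1: p=0.1757, T=0.439, ωT=1.438998, cosh=2.226817, sinh=1.989652; start (x,ẋ)=(0.124600, 0.393600) → end (x,ẋ)=(0.300821, 0.543207)
phase 2: p=0.3269, T=0.435, ωT=1.425886, cosh=2.200920, sinh=1.960625; start (x,ẋ)=(0.300821, 0.543207) → end (x,ẋ)=(0.594413, 1.027952)
phase 3: p=0.6822, T=0.453, ωT=1.484889, cosh=2.320501, sinh=2.093973; start (x,ẋ)=(0.594413, 1.027952) → end (x,ẋ)=(1.135161, 1.782806)
phase 4: p=1.0329, T=0.514, ωT=1.684841, cosh=2.788533, sinh=2.603059; start (x,ẋ)=(1.135161, 1.782806) → end (x,ẋ)=(2.733828, 5.843966)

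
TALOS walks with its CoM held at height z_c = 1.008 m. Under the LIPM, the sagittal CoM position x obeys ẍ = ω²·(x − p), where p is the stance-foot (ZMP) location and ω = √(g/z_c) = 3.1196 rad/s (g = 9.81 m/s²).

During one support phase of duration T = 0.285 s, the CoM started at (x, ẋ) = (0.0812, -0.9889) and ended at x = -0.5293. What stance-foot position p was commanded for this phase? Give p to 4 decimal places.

p = 0.7685

ωT = 3.1196·0.285 = 0.889086; cosh(ωT) = 1.421968, sinh(ωT) = 1.010937
x(T) = p + (x₀−p)·cosh(ωT) + (ẋ₀/ω)·sinh(ωT) ⇒ p·(1 − cosh) = x(T) − x₀·cosh − (ẋ₀/ω)·sinh
numerator   = -0.5293 − (0.0812)·1.421968 − (-0.9889/3.1196)·1.010937 = -0.324301
denominator = 1 − 1.421968 = -0.421968
p = -0.324301 / -0.421968 = 0.7685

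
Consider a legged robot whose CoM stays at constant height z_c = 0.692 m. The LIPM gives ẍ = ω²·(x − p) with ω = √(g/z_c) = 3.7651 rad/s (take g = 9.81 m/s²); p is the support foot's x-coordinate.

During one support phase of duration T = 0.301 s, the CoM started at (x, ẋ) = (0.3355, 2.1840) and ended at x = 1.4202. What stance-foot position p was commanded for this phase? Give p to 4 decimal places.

p = -0.0529

ωT = 3.7651·0.301 = 1.133295; cosh(ωT) = 1.713922, sinh(ωT) = 1.391952
x(T) = p + (x₀−p)·cosh(ωT) + (ẋ₀/ω)·sinh(ωT) ⇒ p·(1 − cosh) = x(T) − x₀·cosh − (ẋ₀/ω)·sinh
numerator   = 1.4202 − (0.3355)·1.713922 − (2.1840/3.7651)·1.391952 = 0.037758
denominator = 1 − 1.713922 = -0.713922
p = 0.037758 / -0.713922 = -0.0529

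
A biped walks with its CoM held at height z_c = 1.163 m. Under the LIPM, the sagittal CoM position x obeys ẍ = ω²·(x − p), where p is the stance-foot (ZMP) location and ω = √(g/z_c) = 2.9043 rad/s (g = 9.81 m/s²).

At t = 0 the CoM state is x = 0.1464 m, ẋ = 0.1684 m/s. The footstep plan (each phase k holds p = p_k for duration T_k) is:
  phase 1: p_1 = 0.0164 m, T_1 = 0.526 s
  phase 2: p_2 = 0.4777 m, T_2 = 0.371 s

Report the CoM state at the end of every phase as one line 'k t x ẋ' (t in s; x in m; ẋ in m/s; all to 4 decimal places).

1 0.5260 0.4573 1.2350
2 0.8970 0.9964 1.9470

phase 1: p=0.0164, T=0.526, ωT=1.527662, cosh=2.412217, sinh=2.195174; start (x,ẋ)=(0.146400, 0.168400) → end (x,ẋ)=(0.457271, 1.235025)
phase 2: p=0.4777, T=0.371, ωT=1.077495, cosh=1.638880, sinh=1.298433; start (x,ẋ)=(0.457271, 1.235025) → end (x,ẋ)=(0.996365, 1.947020)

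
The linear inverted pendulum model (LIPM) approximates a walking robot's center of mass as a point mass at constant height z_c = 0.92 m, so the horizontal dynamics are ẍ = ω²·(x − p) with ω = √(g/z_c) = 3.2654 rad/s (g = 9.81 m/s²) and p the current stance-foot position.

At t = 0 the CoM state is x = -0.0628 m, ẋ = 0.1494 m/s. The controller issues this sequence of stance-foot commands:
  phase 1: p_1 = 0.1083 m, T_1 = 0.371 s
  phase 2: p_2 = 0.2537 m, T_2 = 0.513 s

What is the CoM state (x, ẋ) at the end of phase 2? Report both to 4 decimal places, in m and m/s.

phase 1: p=0.1083, T=0.371, ωT=1.211463, cosh=1.828078, sinh=1.530317; start (x,ẋ)=(-0.062800, 0.149400) → end (x,ẋ)=(-0.134468, -0.581889)
phase 2: p=0.2537, T=0.513, ωT=1.675150, cosh=2.763439, sinh=2.576159; start (x,ẋ)=(-0.134468, -0.581889) → end (x,ẋ)=(-1.278047, -4.873360)

x = -1.2780, ẋ = -4.8734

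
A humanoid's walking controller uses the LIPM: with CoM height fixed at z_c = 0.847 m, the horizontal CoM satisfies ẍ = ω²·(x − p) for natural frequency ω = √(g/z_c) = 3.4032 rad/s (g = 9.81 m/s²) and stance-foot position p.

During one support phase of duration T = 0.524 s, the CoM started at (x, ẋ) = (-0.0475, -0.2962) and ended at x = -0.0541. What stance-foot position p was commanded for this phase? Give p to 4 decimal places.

ωT = 3.4032·0.524 = 1.783277; cosh(ωT) = 3.058703, sinh(ωT) = 2.890616
x(T) = p + (x₀−p)·cosh(ωT) + (ẋ₀/ω)·sinh(ωT) ⇒ p·(1 − cosh) = x(T) − x₀·cosh − (ẋ₀/ω)·sinh
numerator   = -0.0541 − (-0.0475)·3.058703 − (-0.2962/3.4032)·2.890616 = 0.342775
denominator = 1 − 3.058703 = -2.058703
p = 0.342775 / -2.058703 = -0.1665

p = -0.1665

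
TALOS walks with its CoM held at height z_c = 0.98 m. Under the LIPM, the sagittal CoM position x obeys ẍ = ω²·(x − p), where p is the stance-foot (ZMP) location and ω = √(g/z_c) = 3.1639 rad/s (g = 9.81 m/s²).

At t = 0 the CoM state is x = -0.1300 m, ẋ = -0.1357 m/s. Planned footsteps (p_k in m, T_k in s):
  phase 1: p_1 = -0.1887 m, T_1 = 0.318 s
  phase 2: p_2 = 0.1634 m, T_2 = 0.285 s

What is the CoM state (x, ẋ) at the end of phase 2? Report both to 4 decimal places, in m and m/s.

x = -0.2810, ẋ = -1.0016

phase 1: p=-0.1887, T=0.318, ωT=1.006120, cosh=1.550302, sinh=1.184667; start (x,ẋ)=(-0.130000, -0.135700) → end (x,ẋ)=(-0.148508, 0.009642)
phase 2: p=0.1634, T=0.285, ωT=0.901711, cosh=1.434845, sinh=1.028971; start (x,ẋ)=(-0.148508, 0.009642) → end (x,ẋ)=(-0.281004, -1.001601)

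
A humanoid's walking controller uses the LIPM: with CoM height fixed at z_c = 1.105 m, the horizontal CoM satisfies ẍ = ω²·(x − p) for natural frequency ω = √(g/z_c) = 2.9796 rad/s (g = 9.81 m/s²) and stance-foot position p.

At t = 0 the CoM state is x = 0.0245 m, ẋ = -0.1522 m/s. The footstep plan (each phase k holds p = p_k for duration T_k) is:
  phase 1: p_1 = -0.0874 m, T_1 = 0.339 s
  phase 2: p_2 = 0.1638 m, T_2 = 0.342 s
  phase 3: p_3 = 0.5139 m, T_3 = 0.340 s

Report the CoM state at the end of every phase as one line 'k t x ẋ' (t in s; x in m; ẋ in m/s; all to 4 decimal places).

phase 1: p=-0.0874, T=0.339, ωT=1.010084, cosh=1.555010, sinh=1.190822; start (x,ẋ)=(0.024500, -0.152200) → end (x,ẋ)=(0.025778, 0.160368)
phase 2: p=0.1638, T=0.342, ωT=1.019023, cosh=1.565717, sinh=1.204770; start (x,ẋ)=(0.025778, 0.160368) → end (x,ẋ)=(0.012539, -0.244372)
phase 3: p=0.5139, T=0.340, ωT=1.013064, cosh=1.558566, sinh=1.195461; start (x,ẋ)=(0.012539, -0.244372) → end (x,ẋ)=(-0.365550, -2.166715)

1 0.3390 0.0258 0.1604
2 0.6810 0.0125 -0.2444
3 1.0210 -0.3655 -2.1667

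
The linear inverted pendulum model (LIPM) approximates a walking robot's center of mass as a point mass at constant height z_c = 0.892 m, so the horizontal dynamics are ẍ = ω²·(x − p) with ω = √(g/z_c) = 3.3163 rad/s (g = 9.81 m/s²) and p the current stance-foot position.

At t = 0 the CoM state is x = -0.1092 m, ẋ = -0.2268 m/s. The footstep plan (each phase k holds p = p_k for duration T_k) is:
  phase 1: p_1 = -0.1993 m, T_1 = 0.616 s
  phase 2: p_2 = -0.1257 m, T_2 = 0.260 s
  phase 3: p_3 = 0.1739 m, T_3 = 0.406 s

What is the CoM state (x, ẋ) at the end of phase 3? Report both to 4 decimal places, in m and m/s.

phase 1: p=-0.1993, T=0.616, ωT=2.042841, cosh=3.921074, sinh=3.791414; start (x,ẋ)=(-0.109200, -0.226800) → end (x,ẋ)=(-0.105304, 0.243570)
phase 2: p=-0.1257, T=0.260, ωT=0.862238, cosh=1.395336, sinh=0.973120; start (x,ẋ)=(-0.105304, 0.243570) → end (x,ẋ)=(-0.025769, 0.405683)
phase 3: p=0.1739, T=0.406, ωT=1.346418, cosh=2.051901, sinh=1.791731; start (x,ẋ)=(-0.025769, 0.405683) → end (x,ẋ)=(-0.016619, -0.353995)

x = -0.0166, ẋ = -0.3540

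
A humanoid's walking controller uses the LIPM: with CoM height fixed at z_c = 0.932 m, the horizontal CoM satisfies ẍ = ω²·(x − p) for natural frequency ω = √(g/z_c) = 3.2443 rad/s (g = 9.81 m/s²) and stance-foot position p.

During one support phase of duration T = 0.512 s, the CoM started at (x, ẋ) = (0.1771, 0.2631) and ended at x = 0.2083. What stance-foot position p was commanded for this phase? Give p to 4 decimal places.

ωT = 3.2443·0.512 = 1.661082; cosh(ωT) = 2.727468, sinh(ωT) = 2.537534
x(T) = p + (x₀−p)·cosh(ωT) + (ẋ₀/ω)·sinh(ωT) ⇒ p·(1 − cosh) = x(T) − x₀·cosh − (ẋ₀/ω)·sinh
numerator   = 0.2083 − (0.1771)·2.727468 − (0.2631/3.2443)·2.537534 = -0.480519
denominator = 1 − 2.727468 = -1.727468
p = -0.480519 / -1.727468 = 0.2782

p = 0.2782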